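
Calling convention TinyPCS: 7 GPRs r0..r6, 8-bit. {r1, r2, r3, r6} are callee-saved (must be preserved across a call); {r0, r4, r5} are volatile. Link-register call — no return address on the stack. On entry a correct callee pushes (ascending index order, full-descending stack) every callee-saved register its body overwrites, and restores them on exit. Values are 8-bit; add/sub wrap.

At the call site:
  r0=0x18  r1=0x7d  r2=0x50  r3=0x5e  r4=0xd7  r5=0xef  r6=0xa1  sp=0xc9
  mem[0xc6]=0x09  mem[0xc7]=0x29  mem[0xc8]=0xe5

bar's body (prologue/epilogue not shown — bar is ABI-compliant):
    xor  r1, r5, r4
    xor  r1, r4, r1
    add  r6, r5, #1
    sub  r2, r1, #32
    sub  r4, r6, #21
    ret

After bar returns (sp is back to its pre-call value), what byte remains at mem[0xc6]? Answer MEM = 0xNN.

MEM = 0xa1

prologue: push r1 → mem[0xc8]=0x7d, sp=0xc8
prologue: push r2 → mem[0xc7]=0x50, sp=0xc7
prologue: push r6 → mem[0xc6]=0xa1, sp=0xc6
body[0] xor  r1, r5, r4 → r1=0x38
body[1] xor  r1, r4, r1 → r1=0xef
body[2] add  r6, r5, #1 → r6=0xf0
body[3] sub  r2, r1, #32 → r2=0xcf
body[4] sub  r4, r6, #21 → r4=0xdb
epilogue: pop r6=0xa1, sp=0xc7
epilogue: pop r2=0x50, sp=0xc8
epilogue: pop r1=0x7d, sp=0xc9
prologue pushed ['r1', 'r2', 'r6'] at ['0xc8', '0xc7', '0xc6']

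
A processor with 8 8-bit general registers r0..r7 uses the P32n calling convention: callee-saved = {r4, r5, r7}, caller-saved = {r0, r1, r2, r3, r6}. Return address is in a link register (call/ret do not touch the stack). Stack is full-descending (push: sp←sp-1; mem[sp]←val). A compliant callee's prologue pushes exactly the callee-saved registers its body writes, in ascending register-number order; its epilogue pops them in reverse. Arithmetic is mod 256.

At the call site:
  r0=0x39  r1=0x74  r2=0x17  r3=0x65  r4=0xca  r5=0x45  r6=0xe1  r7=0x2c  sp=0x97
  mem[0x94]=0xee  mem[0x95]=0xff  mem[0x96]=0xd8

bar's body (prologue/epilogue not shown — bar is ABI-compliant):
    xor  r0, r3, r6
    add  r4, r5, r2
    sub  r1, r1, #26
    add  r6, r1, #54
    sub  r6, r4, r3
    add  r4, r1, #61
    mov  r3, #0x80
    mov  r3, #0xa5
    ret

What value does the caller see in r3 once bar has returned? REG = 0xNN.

prologue: push r4 -> mem[0x96]=0xca, sp=0x96
body[0] xor  r0, r3, r6 -> r0=0x84
body[1] add  r4, r5, r2 -> r4=0x5c
body[2] sub  r1, r1, #26 -> r1=0x5a
body[3] add  r6, r1, #54 -> r6=0x90
body[4] sub  r6, r4, r3 -> r6=0xf7
body[5] add  r4, r1, #61 -> r4=0x97
body[6] mov  r3, #0x80 -> r3=0x80
body[7] mov  r3, #0xa5 -> r3=0xa5
epilogue: pop r4=0xca, sp=0x97
r3 is caller-saved -> body value

REG = 0xa5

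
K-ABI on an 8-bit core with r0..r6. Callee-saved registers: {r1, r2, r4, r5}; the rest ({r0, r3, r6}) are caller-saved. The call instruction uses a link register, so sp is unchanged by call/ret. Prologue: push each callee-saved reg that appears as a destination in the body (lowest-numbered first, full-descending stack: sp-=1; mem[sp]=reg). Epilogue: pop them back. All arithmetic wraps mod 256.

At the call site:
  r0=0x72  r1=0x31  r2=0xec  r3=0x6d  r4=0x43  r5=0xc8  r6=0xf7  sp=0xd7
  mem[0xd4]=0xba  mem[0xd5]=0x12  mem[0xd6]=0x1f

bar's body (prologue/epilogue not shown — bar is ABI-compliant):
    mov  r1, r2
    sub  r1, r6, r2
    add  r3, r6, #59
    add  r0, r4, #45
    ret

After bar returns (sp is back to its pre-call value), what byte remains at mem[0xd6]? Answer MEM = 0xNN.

MEM = 0x31

prologue: push r1 -> mem[0xd6]=0x31, sp=0xd6
body[0] mov  r1, r2 -> r1=0xec
body[1] sub  r1, r6, r2 -> r1=0x0b
body[2] add  r3, r6, #59 -> r3=0x32
body[3] add  r0, r4, #45 -> r0=0x70
epilogue: pop r1=0x31, sp=0xd7
prologue pushed ['r1'] at ['0xd6']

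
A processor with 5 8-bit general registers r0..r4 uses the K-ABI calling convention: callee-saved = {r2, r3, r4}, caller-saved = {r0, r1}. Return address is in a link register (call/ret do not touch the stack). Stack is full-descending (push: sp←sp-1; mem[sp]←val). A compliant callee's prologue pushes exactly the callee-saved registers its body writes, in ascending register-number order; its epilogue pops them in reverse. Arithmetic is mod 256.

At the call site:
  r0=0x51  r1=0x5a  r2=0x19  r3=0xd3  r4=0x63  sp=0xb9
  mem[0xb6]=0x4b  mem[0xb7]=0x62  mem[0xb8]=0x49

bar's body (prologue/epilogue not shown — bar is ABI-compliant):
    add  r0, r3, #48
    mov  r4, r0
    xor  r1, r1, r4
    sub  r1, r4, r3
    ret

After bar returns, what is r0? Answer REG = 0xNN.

prologue: push r4 -> mem[0xb8]=0x63, sp=0xb8
body[0] add  r0, r3, #48 -> r0=0x03
body[1] mov  r4, r0 -> r4=0x03
body[2] xor  r1, r1, r4 -> r1=0x59
body[3] sub  r1, r4, r3 -> r1=0x30
epilogue: pop r4=0x63, sp=0xb9
r0 is caller-saved -> body value

REG = 0x03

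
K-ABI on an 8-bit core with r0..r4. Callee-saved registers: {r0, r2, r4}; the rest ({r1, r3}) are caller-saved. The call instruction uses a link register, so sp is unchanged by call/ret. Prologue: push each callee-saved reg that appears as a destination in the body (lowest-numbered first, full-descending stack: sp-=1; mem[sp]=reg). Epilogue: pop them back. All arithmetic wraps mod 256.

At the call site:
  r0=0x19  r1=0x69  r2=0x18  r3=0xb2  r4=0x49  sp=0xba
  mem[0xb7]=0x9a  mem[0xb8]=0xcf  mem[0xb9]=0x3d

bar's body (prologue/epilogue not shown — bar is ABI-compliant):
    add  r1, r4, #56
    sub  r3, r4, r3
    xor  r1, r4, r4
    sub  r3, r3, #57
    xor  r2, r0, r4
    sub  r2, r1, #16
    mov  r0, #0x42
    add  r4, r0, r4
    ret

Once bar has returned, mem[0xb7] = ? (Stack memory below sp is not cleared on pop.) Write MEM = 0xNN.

prologue: push r0 → mem[0xb9]=0x19, sp=0xb9
prologue: push r2 → mem[0xb8]=0x18, sp=0xb8
prologue: push r4 → mem[0xb7]=0x49, sp=0xb7
body[0] add  r1, r4, #56 → r1=0x81
body[1] sub  r3, r4, r3 → r3=0x97
body[2] xor  r1, r4, r4 → r1=0x00
body[3] sub  r3, r3, #57 → r3=0x5e
body[4] xor  r2, r0, r4 → r2=0x50
body[5] sub  r2, r1, #16 → r2=0xf0
body[6] mov  r0, #0x42 → r0=0x42
body[7] add  r4, r0, r4 → r4=0x8b
epilogue: pop r4=0x49, sp=0xb8
epilogue: pop r2=0x18, sp=0xb9
epilogue: pop r0=0x19, sp=0xba
prologue pushed ['r0', 'r2', 'r4'] at ['0xb9', '0xb8', '0xb7']

MEM = 0x49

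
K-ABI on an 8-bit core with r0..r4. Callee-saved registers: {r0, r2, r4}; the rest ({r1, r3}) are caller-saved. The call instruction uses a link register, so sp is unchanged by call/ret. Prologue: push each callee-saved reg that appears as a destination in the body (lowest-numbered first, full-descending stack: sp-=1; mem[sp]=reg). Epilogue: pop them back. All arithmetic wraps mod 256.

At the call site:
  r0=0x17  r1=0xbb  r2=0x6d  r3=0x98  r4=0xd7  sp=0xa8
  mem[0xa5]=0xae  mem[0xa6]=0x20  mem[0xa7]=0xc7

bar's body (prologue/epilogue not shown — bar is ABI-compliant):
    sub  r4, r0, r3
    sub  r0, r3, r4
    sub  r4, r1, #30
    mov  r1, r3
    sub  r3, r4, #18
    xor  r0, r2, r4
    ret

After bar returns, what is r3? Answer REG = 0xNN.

REG = 0x8b

prologue: push r0 → mem[0xa7]=0x17, sp=0xa7
prologue: push r4 → mem[0xa6]=0xd7, sp=0xa6
body[0] sub  r4, r0, r3 → r4=0x7f
body[1] sub  r0, r3, r4 → r0=0x19
body[2] sub  r4, r1, #30 → r4=0x9d
body[3] mov  r1, r3 → r1=0x98
body[4] sub  r3, r4, #18 → r3=0x8b
body[5] xor  r0, r2, r4 → r0=0xf0
epilogue: pop r4=0xd7, sp=0xa7
epilogue: pop r0=0x17, sp=0xa8
r3 is caller-saved → body value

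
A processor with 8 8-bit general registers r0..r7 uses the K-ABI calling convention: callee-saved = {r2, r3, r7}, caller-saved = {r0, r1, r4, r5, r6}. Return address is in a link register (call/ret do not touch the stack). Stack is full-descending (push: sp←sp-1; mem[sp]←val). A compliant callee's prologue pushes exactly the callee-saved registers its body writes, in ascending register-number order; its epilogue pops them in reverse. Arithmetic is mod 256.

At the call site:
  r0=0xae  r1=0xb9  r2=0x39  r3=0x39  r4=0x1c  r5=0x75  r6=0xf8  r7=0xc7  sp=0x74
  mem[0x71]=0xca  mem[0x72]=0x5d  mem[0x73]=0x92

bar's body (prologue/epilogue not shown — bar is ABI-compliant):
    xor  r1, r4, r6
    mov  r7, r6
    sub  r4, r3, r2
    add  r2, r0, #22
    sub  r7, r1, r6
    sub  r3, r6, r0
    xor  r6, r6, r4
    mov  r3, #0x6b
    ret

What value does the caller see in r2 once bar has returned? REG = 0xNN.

REG = 0x39

prologue: push r2 -> mem[0x73]=0x39, sp=0x73
prologue: push r3 -> mem[0x72]=0x39, sp=0x72
prologue: push r7 -> mem[0x71]=0xc7, sp=0x71
body[0] xor  r1, r4, r6 -> r1=0xe4
body[1] mov  r7, r6 -> r7=0xf8
body[2] sub  r4, r3, r2 -> r4=0x00
body[3] add  r2, r0, #22 -> r2=0xc4
body[4] sub  r7, r1, r6 -> r7=0xec
body[5] sub  r3, r6, r0 -> r3=0x4a
body[6] xor  r6, r6, r4 -> r6=0xf8
body[7] mov  r3, #0x6b -> r3=0x6b
epilogue: pop r7=0xc7, sp=0x72
epilogue: pop r3=0x39, sp=0x73
epilogue: pop r2=0x39, sp=0x74
r2 is callee-saved -> restored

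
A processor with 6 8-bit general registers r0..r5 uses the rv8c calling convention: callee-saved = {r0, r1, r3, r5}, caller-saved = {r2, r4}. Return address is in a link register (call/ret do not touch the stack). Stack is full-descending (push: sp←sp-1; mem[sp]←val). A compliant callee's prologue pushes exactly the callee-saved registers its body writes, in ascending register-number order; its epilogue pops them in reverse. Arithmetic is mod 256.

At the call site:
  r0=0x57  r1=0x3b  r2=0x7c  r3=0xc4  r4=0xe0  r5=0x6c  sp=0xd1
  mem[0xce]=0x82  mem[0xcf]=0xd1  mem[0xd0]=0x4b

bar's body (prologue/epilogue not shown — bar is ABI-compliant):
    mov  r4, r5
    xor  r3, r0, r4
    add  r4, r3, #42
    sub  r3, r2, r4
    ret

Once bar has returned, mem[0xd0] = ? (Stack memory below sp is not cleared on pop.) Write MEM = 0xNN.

MEM = 0xc4

prologue: push r3 → mem[0xd0]=0xc4, sp=0xd0
body[0] mov  r4, r5 → r4=0x6c
body[1] xor  r3, r0, r4 → r3=0x3b
body[2] add  r4, r3, #42 → r4=0x65
body[3] sub  r3, r2, r4 → r3=0x17
epilogue: pop r3=0xc4, sp=0xd1
prologue pushed ['r3'] at ['0xd0']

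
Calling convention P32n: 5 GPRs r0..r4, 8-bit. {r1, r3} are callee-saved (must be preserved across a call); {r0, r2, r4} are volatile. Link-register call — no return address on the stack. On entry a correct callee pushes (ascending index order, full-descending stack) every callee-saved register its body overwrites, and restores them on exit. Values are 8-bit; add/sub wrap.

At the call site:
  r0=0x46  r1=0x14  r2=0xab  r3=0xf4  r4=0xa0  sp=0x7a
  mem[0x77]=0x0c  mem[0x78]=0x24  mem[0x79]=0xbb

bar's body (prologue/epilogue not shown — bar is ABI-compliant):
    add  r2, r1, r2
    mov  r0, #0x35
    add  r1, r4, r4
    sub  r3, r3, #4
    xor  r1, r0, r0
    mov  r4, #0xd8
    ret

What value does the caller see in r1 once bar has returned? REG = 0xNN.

REG = 0x14

prologue: push r1 -> mem[0x79]=0x14, sp=0x79
prologue: push r3 -> mem[0x78]=0xf4, sp=0x78
body[0] add  r2, r1, r2 -> r2=0xbf
body[1] mov  r0, #0x35 -> r0=0x35
body[2] add  r1, r4, r4 -> r1=0x40
body[3] sub  r3, r3, #4 -> r3=0xf0
body[4] xor  r1, r0, r0 -> r1=0x00
body[5] mov  r4, #0xd8 -> r4=0xd8
epilogue: pop r3=0xf4, sp=0x79
epilogue: pop r1=0x14, sp=0x7a
r1 is callee-saved -> restored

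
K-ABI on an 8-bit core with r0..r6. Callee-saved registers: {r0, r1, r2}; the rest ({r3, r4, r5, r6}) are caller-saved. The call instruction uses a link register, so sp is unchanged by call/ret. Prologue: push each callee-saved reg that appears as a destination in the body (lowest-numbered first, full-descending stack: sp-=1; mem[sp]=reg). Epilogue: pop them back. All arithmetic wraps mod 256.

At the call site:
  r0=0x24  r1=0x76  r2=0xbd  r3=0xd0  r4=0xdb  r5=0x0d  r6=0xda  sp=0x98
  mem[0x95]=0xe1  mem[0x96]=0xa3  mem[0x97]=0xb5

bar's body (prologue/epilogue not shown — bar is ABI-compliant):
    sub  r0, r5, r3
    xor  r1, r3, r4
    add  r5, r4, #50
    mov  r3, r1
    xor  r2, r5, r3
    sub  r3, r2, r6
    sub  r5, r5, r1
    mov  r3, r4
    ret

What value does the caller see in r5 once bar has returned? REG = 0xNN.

REG = 0x02

prologue: push r0 → mem[0x97]=0x24, sp=0x97
prologue: push r1 → mem[0x96]=0x76, sp=0x96
prologue: push r2 → mem[0x95]=0xbd, sp=0x95
body[0] sub  r0, r5, r3 → r0=0x3d
body[1] xor  r1, r3, r4 → r1=0x0b
body[2] add  r5, r4, #50 → r5=0x0d
body[3] mov  r3, r1 → r3=0x0b
body[4] xor  r2, r5, r3 → r2=0x06
body[5] sub  r3, r2, r6 → r3=0x2c
body[6] sub  r5, r5, r1 → r5=0x02
body[7] mov  r3, r4 → r3=0xdb
epilogue: pop r2=0xbd, sp=0x96
epilogue: pop r1=0x76, sp=0x97
epilogue: pop r0=0x24, sp=0x98
r5 is caller-saved → body value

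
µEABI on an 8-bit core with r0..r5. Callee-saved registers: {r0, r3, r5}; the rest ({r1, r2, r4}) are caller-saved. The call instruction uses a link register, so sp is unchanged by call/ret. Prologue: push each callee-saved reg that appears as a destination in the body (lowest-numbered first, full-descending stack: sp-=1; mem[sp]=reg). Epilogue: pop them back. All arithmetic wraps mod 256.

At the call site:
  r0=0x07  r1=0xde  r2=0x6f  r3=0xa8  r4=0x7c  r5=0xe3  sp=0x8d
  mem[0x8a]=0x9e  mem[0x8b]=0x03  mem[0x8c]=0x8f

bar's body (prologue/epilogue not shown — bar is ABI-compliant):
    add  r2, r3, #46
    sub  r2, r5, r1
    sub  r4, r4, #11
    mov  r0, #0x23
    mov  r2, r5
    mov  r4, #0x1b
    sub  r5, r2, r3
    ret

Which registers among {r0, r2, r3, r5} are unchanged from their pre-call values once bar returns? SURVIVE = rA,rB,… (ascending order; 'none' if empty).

SURVIVE = r0,r3,r5

prologue: push r0 → mem[0x8c]=0x07, sp=0x8c
prologue: push r5 → mem[0x8b]=0xe3, sp=0x8b
body[0] add  r2, r3, #46 → r2=0xd6
body[1] sub  r2, r5, r1 → r2=0x05
body[2] sub  r4, r4, #11 → r4=0x71
body[3] mov  r0, #0x23 → r0=0x23
body[4] mov  r2, r5 → r2=0xe3
body[5] mov  r4, #0x1b → r4=0x1b
body[6] sub  r5, r2, r3 → r5=0x3b
epilogue: pop r5=0xe3, sp=0x8c
epilogue: pop r0=0x07, sp=0x8d
r0: callee-saved, written=True
r2: caller-saved, written=True
r3: callee-saved, written=False
r5: callee-saved, written=True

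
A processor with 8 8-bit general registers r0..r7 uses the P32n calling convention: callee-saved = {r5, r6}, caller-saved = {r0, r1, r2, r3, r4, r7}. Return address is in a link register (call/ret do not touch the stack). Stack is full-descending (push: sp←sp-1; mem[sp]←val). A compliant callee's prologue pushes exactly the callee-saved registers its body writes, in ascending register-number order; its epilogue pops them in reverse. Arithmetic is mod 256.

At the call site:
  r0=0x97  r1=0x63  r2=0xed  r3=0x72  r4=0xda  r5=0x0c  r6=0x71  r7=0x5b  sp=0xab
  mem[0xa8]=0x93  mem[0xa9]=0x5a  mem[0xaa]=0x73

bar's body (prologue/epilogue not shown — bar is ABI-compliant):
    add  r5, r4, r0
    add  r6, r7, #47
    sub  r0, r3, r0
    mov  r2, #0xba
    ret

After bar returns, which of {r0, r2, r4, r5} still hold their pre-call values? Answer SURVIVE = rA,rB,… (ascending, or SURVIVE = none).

SURVIVE = r4,r5

prologue: push r5 -> mem[0xaa]=0x0c, sp=0xaa
prologue: push r6 -> mem[0xa9]=0x71, sp=0xa9
body[0] add  r5, r4, r0 -> r5=0x71
body[1] add  r6, r7, #47 -> r6=0x8a
body[2] sub  r0, r3, r0 -> r0=0xdb
body[3] mov  r2, #0xba -> r2=0xba
epilogue: pop r6=0x71, sp=0xaa
epilogue: pop r5=0x0c, sp=0xab
r0: caller-saved, written=True
r2: caller-saved, written=True
r4: caller-saved, written=False
r5: callee-saved, written=True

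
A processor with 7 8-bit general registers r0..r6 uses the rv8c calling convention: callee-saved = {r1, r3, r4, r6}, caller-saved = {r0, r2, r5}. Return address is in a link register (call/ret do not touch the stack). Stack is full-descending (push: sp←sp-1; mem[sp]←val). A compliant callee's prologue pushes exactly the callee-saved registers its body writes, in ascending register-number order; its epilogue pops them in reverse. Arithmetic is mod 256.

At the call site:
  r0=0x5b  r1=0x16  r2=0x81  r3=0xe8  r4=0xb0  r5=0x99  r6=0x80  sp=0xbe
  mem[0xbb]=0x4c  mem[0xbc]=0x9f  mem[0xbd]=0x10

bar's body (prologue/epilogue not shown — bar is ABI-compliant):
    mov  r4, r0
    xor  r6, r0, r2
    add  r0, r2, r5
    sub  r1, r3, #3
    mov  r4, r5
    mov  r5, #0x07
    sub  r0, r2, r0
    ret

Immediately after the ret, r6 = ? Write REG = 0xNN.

prologue: push r1 → mem[0xbd]=0x16, sp=0xbd
prologue: push r4 → mem[0xbc]=0xb0, sp=0xbc
prologue: push r6 → mem[0xbb]=0x80, sp=0xbb
body[0] mov  r4, r0 → r4=0x5b
body[1] xor  r6, r0, r2 → r6=0xda
body[2] add  r0, r2, r5 → r0=0x1a
body[3] sub  r1, r3, #3 → r1=0xe5
body[4] mov  r4, r5 → r4=0x99
body[5] mov  r5, #0x07 → r5=0x07
body[6] sub  r0, r2, r0 → r0=0x67
epilogue: pop r6=0x80, sp=0xbc
epilogue: pop r4=0xb0, sp=0xbd
epilogue: pop r1=0x16, sp=0xbe
r6 is callee-saved → restored

REG = 0x80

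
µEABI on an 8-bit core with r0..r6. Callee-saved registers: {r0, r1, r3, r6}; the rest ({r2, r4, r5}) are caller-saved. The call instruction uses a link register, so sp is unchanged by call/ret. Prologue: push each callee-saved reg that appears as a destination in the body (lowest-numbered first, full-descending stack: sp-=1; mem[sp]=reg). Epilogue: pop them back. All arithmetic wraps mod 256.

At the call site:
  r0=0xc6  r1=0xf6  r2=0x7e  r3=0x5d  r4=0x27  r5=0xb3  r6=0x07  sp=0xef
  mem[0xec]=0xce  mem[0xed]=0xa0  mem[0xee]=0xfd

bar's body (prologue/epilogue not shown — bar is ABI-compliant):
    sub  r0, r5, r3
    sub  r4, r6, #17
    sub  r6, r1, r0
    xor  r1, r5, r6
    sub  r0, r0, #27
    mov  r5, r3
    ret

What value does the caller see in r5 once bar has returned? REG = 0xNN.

prologue: push r0 -> mem[0xee]=0xc6, sp=0xee
prologue: push r1 -> mem[0xed]=0xf6, sp=0xed
prologue: push r6 -> mem[0xec]=0x07, sp=0xec
body[0] sub  r0, r5, r3 -> r0=0x56
body[1] sub  r4, r6, #17 -> r4=0xf6
body[2] sub  r6, r1, r0 -> r6=0xa0
body[3] xor  r1, r5, r6 -> r1=0x13
body[4] sub  r0, r0, #27 -> r0=0x3b
body[5] mov  r5, r3 -> r5=0x5d
epilogue: pop r6=0x07, sp=0xed
epilogue: pop r1=0xf6, sp=0xee
epilogue: pop r0=0xc6, sp=0xef
r5 is caller-saved -> body value

REG = 0x5d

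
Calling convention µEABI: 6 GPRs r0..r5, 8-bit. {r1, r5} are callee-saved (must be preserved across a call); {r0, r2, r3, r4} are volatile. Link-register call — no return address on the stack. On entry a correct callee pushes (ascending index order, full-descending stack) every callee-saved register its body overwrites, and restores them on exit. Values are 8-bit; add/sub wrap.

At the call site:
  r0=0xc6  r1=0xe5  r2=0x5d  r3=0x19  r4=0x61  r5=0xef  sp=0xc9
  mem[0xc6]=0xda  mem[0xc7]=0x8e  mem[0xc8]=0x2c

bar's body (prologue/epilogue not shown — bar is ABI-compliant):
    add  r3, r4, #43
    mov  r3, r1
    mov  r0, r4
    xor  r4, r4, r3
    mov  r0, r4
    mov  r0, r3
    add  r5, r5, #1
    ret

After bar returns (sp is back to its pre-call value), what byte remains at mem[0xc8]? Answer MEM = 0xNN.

prologue: push r5 → mem[0xc8]=0xef, sp=0xc8
body[0] add  r3, r4, #43 → r3=0x8c
body[1] mov  r3, r1 → r3=0xe5
body[2] mov  r0, r4 → r0=0x61
body[3] xor  r4, r4, r3 → r4=0x84
body[4] mov  r0, r4 → r0=0x84
body[5] mov  r0, r3 → r0=0xe5
body[6] add  r5, r5, #1 → r5=0xf0
epilogue: pop r5=0xef, sp=0xc9
prologue pushed ['r5'] at ['0xc8']

MEM = 0xef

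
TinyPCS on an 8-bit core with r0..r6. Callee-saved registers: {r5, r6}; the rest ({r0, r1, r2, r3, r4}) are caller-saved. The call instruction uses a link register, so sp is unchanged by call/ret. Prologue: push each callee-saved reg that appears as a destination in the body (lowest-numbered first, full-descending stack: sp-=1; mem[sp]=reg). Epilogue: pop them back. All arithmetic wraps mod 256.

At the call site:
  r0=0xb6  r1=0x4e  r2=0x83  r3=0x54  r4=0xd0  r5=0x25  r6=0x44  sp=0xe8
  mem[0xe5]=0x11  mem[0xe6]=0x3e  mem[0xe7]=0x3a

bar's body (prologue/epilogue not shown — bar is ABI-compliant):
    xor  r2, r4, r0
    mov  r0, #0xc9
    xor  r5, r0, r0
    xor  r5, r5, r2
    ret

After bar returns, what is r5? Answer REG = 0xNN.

REG = 0x25

prologue: push r5 → mem[0xe7]=0x25, sp=0xe7
body[0] xor  r2, r4, r0 → r2=0x66
body[1] mov  r0, #0xc9 → r0=0xc9
body[2] xor  r5, r0, r0 → r5=0x00
body[3] xor  r5, r5, r2 → r5=0x66
epilogue: pop r5=0x25, sp=0xe8
r5 is callee-saved → restored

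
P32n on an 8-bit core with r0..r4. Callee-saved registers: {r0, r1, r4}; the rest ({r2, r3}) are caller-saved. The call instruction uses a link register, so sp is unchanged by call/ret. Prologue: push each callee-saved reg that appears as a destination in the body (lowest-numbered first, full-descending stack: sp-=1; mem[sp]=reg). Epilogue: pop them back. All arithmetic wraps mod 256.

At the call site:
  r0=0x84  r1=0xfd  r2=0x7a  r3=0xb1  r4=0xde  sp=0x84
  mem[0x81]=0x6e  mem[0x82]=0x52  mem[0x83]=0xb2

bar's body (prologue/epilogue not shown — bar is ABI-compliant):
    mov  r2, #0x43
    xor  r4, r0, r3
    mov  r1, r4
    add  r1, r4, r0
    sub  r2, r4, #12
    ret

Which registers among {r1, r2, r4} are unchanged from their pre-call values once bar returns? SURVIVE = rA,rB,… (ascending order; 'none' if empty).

prologue: push r1 → mem[0x83]=0xfd, sp=0x83
prologue: push r4 → mem[0x82]=0xde, sp=0x82
body[0] mov  r2, #0x43 → r2=0x43
body[1] xor  r4, r0, r3 → r4=0x35
body[2] mov  r1, r4 → r1=0x35
body[3] add  r1, r4, r0 → r1=0xb9
body[4] sub  r2, r4, #12 → r2=0x29
epilogue: pop r4=0xde, sp=0x83
epilogue: pop r1=0xfd, sp=0x84
r1: callee-saved, written=True
r2: caller-saved, written=True
r4: callee-saved, written=True

SURVIVE = r1,r4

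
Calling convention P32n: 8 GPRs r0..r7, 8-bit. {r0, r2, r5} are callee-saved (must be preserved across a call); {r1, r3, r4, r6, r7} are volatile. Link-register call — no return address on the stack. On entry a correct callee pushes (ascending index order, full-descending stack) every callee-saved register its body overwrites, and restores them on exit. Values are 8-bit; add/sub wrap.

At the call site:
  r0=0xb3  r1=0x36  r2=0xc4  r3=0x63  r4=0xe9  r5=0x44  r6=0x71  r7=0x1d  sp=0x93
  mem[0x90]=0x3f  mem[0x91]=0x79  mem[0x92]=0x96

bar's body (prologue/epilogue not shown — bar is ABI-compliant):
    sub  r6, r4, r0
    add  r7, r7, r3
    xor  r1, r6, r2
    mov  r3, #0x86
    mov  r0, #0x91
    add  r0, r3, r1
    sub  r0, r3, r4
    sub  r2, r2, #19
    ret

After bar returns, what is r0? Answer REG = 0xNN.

REG = 0xb3

prologue: push r0 → mem[0x92]=0xb3, sp=0x92
prologue: push r2 → mem[0x91]=0xc4, sp=0x91
body[0] sub  r6, r4, r0 → r6=0x36
body[1] add  r7, r7, r3 → r7=0x80
body[2] xor  r1, r6, r2 → r1=0xf2
body[3] mov  r3, #0x86 → r3=0x86
body[4] mov  r0, #0x91 → r0=0x91
body[5] add  r0, r3, r1 → r0=0x78
body[6] sub  r0, r3, r4 → r0=0x9d
body[7] sub  r2, r2, #19 → r2=0xb1
epilogue: pop r2=0xc4, sp=0x92
epilogue: pop r0=0xb3, sp=0x93
r0 is callee-saved → restored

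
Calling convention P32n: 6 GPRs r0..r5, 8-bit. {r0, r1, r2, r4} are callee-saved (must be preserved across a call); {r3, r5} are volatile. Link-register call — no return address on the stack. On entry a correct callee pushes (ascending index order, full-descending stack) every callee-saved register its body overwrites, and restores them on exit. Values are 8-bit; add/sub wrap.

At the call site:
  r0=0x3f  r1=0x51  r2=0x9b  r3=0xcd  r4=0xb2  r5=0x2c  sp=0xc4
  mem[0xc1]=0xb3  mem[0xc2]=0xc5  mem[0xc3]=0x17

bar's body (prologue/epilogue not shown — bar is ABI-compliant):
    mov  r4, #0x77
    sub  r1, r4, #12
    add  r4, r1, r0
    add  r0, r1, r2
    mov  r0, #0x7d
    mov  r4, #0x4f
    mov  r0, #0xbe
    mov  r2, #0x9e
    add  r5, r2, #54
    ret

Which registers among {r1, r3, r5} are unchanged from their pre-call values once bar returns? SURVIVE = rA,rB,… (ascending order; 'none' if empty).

SURVIVE = r1,r3

prologue: push r0 → mem[0xc3]=0x3f, sp=0xc3
prologue: push r1 → mem[0xc2]=0x51, sp=0xc2
prologue: push r2 → mem[0xc1]=0x9b, sp=0xc1
prologue: push r4 → mem[0xc0]=0xb2, sp=0xc0
body[0] mov  r4, #0x77 → r4=0x77
body[1] sub  r1, r4, #12 → r1=0x6b
body[2] add  r4, r1, r0 → r4=0xaa
body[3] add  r0, r1, r2 → r0=0x06
body[4] mov  r0, #0x7d → r0=0x7d
body[5] mov  r4, #0x4f → r4=0x4f
body[6] mov  r0, #0xbe → r0=0xbe
body[7] mov  r2, #0x9e → r2=0x9e
body[8] add  r5, r2, #54 → r5=0xd4
epilogue: pop r4=0xb2, sp=0xc1
epilogue: pop r2=0x9b, sp=0xc2
epilogue: pop r1=0x51, sp=0xc3
epilogue: pop r0=0x3f, sp=0xc4
r1: callee-saved, written=True
r3: caller-saved, written=False
r5: caller-saved, written=True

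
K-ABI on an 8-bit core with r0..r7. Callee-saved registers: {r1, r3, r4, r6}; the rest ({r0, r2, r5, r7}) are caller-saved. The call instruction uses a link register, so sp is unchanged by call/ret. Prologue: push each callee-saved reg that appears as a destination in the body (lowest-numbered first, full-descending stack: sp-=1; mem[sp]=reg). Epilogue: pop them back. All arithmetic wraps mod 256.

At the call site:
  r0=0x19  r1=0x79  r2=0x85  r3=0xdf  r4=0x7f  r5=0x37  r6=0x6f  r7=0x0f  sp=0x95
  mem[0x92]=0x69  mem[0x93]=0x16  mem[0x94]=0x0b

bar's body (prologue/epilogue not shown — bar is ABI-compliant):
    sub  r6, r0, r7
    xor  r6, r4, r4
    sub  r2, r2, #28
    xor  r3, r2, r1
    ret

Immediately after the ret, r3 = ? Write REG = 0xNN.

prologue: push r3 -> mem[0x94]=0xdf, sp=0x94
prologue: push r6 -> mem[0x93]=0x6f, sp=0x93
body[0] sub  r6, r0, r7 -> r6=0x0a
body[1] xor  r6, r4, r4 -> r6=0x00
body[2] sub  r2, r2, #28 -> r2=0x69
body[3] xor  r3, r2, r1 -> r3=0x10
epilogue: pop r6=0x6f, sp=0x94
epilogue: pop r3=0xdf, sp=0x95
r3 is callee-saved -> restored

REG = 0xdf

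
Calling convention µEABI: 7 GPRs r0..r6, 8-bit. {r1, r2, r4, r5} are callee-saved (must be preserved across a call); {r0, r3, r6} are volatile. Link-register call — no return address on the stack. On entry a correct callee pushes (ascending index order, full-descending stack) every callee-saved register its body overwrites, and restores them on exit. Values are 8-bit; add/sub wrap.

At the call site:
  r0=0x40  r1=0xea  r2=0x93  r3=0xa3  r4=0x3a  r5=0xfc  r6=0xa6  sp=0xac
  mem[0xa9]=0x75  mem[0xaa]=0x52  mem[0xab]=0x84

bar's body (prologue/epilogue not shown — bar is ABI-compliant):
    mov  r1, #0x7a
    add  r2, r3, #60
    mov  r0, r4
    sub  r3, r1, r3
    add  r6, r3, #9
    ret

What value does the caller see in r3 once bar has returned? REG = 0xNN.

prologue: push r1 -> mem[0xab]=0xea, sp=0xab
prologue: push r2 -> mem[0xaa]=0x93, sp=0xaa
body[0] mov  r1, #0x7a -> r1=0x7a
body[1] add  r2, r3, #60 -> r2=0xdf
body[2] mov  r0, r4 -> r0=0x3a
body[3] sub  r3, r1, r3 -> r3=0xd7
body[4] add  r6, r3, #9 -> r6=0xe0
epilogue: pop r2=0x93, sp=0xab
epilogue: pop r1=0xea, sp=0xac
r3 is caller-saved -> body value

REG = 0xd7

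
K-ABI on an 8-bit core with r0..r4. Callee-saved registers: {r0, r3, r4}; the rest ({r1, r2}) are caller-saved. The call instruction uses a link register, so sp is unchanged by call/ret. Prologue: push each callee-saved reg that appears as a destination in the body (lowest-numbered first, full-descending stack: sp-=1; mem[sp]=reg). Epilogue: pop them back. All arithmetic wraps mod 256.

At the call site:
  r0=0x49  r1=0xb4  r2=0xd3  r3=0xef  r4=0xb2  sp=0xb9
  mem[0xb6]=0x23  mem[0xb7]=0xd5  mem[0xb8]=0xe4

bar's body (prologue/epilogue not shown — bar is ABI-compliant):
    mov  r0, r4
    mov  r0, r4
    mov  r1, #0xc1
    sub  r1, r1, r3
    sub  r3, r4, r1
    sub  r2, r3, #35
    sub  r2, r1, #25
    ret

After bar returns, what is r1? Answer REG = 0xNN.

REG = 0xd2

prologue: push r0 → mem[0xb8]=0x49, sp=0xb8
prologue: push r3 → mem[0xb7]=0xef, sp=0xb7
body[0] mov  r0, r4 → r0=0xb2
body[1] mov  r0, r4 → r0=0xb2
body[2] mov  r1, #0xc1 → r1=0xc1
body[3] sub  r1, r1, r3 → r1=0xd2
body[4] sub  r3, r4, r1 → r3=0xe0
body[5] sub  r2, r3, #35 → r2=0xbd
body[6] sub  r2, r1, #25 → r2=0xb9
epilogue: pop r3=0xef, sp=0xb8
epilogue: pop r0=0x49, sp=0xb9
r1 is caller-saved → body value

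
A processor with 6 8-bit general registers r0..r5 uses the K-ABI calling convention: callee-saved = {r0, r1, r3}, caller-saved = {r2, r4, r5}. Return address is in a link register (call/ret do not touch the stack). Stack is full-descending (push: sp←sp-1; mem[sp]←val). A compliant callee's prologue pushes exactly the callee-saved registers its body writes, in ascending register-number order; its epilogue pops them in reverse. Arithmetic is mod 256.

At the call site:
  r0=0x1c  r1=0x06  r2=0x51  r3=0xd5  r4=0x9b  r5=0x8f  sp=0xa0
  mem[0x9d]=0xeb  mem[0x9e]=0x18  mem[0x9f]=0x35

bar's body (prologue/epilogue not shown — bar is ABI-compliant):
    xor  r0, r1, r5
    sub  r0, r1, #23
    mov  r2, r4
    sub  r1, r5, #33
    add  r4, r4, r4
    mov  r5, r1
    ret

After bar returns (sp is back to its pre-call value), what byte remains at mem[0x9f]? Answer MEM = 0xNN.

prologue: push r0 → mem[0x9f]=0x1c, sp=0x9f
prologue: push r1 → mem[0x9e]=0x06, sp=0x9e
body[0] xor  r0, r1, r5 → r0=0x89
body[1] sub  r0, r1, #23 → r0=0xef
body[2] mov  r2, r4 → r2=0x9b
body[3] sub  r1, r5, #33 → r1=0x6e
body[4] add  r4, r4, r4 → r4=0x36
body[5] mov  r5, r1 → r5=0x6e
epilogue: pop r1=0x06, sp=0x9f
epilogue: pop r0=0x1c, sp=0xa0
prologue pushed ['r0', 'r1'] at ['0x9f', '0x9e']

MEM = 0x1c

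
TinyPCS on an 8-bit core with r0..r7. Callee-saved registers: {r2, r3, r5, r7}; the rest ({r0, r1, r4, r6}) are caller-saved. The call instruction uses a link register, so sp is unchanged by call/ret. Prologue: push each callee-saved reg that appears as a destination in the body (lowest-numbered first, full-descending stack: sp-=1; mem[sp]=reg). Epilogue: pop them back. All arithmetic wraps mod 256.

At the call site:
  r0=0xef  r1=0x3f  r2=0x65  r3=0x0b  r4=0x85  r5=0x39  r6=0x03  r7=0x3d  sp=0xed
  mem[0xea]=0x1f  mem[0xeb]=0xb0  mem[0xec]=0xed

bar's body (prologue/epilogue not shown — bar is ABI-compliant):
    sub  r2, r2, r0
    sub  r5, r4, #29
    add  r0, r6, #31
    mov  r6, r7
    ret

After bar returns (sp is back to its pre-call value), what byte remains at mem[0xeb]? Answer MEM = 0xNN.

MEM = 0x39

prologue: push r2 → mem[0xec]=0x65, sp=0xec
prologue: push r5 → mem[0xeb]=0x39, sp=0xeb
body[0] sub  r2, r2, r0 → r2=0x76
body[1] sub  r5, r4, #29 → r5=0x68
body[2] add  r0, r6, #31 → r0=0x22
body[3] mov  r6, r7 → r6=0x3d
epilogue: pop r5=0x39, sp=0xec
epilogue: pop r2=0x65, sp=0xed
prologue pushed ['r2', 'r5'] at ['0xec', '0xeb']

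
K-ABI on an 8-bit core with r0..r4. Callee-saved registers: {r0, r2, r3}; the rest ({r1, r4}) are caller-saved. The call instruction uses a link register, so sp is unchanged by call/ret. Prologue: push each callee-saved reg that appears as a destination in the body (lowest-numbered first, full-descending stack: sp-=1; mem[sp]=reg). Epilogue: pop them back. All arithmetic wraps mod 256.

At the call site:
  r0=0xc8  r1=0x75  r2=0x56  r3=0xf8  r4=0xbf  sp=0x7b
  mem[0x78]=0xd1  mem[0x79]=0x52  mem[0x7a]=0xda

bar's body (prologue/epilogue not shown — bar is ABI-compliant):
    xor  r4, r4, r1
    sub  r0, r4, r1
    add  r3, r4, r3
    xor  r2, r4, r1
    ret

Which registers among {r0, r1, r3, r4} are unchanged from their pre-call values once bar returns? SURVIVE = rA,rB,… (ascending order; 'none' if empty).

prologue: push r0 -> mem[0x7a]=0xc8, sp=0x7a
prologue: push r2 -> mem[0x79]=0x56, sp=0x79
prologue: push r3 -> mem[0x78]=0xf8, sp=0x78
body[0] xor  r4, r4, r1 -> r4=0xca
body[1] sub  r0, r4, r1 -> r0=0x55
body[2] add  r3, r4, r3 -> r3=0xc2
body[3] xor  r2, r4, r1 -> r2=0xbf
epilogue: pop r3=0xf8, sp=0x79
epilogue: pop r2=0x56, sp=0x7a
epilogue: pop r0=0xc8, sp=0x7b
r0: callee-saved, written=True
r1: caller-saved, written=False
r3: callee-saved, written=True
r4: caller-saved, written=True

SURVIVE = r0,r1,r3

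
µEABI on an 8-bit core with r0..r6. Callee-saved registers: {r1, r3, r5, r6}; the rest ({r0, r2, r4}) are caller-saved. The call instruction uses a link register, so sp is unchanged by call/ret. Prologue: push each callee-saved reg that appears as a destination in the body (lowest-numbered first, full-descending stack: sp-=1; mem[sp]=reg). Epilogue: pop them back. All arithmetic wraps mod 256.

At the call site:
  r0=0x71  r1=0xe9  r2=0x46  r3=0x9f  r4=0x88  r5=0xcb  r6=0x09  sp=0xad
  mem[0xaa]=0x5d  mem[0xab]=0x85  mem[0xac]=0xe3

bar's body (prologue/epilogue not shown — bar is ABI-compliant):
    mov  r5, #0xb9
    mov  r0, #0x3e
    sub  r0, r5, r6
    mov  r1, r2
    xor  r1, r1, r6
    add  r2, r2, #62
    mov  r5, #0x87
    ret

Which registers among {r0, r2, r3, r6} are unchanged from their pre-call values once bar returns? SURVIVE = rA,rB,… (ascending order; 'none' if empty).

prologue: push r1 → mem[0xac]=0xe9, sp=0xac
prologue: push r5 → mem[0xab]=0xcb, sp=0xab
body[0] mov  r5, #0xb9 → r5=0xb9
body[1] mov  r0, #0x3e → r0=0x3e
body[2] sub  r0, r5, r6 → r0=0xb0
body[3] mov  r1, r2 → r1=0x46
body[4] xor  r1, r1, r6 → r1=0x4f
body[5] add  r2, r2, #62 → r2=0x84
body[6] mov  r5, #0x87 → r5=0x87
epilogue: pop r5=0xcb, sp=0xac
epilogue: pop r1=0xe9, sp=0xad
r0: caller-saved, written=True
r2: caller-saved, written=True
r3: callee-saved, written=False
r6: callee-saved, written=False

SURVIVE = r3,r6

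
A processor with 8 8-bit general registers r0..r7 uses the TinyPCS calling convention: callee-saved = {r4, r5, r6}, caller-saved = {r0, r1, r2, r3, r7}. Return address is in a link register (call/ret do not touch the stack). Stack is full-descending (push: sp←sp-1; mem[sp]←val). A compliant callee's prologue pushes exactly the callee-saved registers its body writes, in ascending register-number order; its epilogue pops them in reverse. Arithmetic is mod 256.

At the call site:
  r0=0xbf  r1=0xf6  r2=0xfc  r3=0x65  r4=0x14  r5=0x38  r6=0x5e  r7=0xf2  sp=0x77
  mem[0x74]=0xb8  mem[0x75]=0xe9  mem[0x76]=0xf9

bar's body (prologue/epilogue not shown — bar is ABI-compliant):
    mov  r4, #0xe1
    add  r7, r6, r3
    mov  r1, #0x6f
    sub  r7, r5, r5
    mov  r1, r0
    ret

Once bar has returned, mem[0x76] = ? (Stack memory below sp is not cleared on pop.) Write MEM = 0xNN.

MEM = 0x14

prologue: push r4 → mem[0x76]=0x14, sp=0x76
body[0] mov  r4, #0xe1 → r4=0xe1
body[1] add  r7, r6, r3 → r7=0xc3
body[2] mov  r1, #0x6f → r1=0x6f
body[3] sub  r7, r5, r5 → r7=0x00
body[4] mov  r1, r0 → r1=0xbf
epilogue: pop r4=0x14, sp=0x77
prologue pushed ['r4'] at ['0x76']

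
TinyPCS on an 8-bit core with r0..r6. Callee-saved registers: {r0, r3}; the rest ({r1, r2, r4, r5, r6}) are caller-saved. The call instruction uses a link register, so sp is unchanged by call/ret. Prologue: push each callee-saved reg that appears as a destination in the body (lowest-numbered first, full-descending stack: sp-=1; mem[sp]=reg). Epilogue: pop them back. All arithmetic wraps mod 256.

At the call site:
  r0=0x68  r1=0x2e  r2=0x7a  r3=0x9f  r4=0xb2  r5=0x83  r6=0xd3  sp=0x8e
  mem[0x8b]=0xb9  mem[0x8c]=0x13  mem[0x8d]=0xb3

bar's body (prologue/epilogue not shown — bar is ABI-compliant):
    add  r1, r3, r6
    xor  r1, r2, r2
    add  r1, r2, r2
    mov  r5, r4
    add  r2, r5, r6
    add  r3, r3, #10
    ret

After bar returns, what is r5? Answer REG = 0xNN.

prologue: push r3 -> mem[0x8d]=0x9f, sp=0x8d
body[0] add  r1, r3, r6 -> r1=0x72
body[1] xor  r1, r2, r2 -> r1=0x00
body[2] add  r1, r2, r2 -> r1=0xf4
body[3] mov  r5, r4 -> r5=0xb2
body[4] add  r2, r5, r6 -> r2=0x85
body[5] add  r3, r3, #10 -> r3=0xa9
epilogue: pop r3=0x9f, sp=0x8e
r5 is caller-saved -> body value

REG = 0xb2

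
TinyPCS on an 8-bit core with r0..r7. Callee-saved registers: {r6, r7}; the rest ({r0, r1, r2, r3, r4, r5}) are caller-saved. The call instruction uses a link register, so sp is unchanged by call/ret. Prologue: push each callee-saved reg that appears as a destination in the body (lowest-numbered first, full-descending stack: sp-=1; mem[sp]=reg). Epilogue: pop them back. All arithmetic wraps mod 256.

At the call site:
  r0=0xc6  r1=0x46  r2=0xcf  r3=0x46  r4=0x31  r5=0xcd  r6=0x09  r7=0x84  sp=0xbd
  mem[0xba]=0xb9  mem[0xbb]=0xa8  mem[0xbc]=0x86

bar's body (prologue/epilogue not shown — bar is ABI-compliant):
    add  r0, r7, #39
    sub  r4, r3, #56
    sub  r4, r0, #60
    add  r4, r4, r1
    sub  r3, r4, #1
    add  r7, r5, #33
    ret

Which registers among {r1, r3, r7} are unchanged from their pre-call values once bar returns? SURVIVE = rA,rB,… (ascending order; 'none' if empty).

prologue: push r7 → mem[0xbc]=0x84, sp=0xbc
body[0] add  r0, r7, #39 → r0=0xab
body[1] sub  r4, r3, #56 → r4=0x0e
body[2] sub  r4, r0, #60 → r4=0x6f
body[3] add  r4, r4, r1 → r4=0xb5
body[4] sub  r3, r4, #1 → r3=0xb4
body[5] add  r7, r5, #33 → r7=0xee
epilogue: pop r7=0x84, sp=0xbd
r1: caller-saved, written=False
r3: caller-saved, written=True
r7: callee-saved, written=True

SURVIVE = r1,r7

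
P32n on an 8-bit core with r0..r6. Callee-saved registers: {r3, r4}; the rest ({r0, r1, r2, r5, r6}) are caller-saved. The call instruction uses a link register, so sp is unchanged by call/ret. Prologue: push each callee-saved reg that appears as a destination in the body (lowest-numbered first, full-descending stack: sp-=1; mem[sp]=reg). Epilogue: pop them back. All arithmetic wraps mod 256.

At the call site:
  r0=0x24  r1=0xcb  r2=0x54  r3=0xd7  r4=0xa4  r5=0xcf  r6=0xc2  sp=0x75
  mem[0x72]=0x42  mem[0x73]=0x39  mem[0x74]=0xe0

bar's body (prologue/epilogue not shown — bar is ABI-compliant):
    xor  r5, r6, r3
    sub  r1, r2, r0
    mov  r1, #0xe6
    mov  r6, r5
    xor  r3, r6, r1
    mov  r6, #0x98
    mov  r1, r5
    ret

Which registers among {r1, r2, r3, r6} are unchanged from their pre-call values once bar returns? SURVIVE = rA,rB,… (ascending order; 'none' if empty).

prologue: push r3 -> mem[0x74]=0xd7, sp=0x74
body[0] xor  r5, r6, r3 -> r5=0x15
body[1] sub  r1, r2, r0 -> r1=0x30
body[2] mov  r1, #0xe6 -> r1=0xe6
body[3] mov  r6, r5 -> r6=0x15
body[4] xor  r3, r6, r1 -> r3=0xf3
body[5] mov  r6, #0x98 -> r6=0x98
body[6] mov  r1, r5 -> r1=0x15
epilogue: pop r3=0xd7, sp=0x75
r1: caller-saved, written=True
r2: caller-saved, written=False
r3: callee-saved, written=True
r6: caller-saved, written=True

SURVIVE = r2,r3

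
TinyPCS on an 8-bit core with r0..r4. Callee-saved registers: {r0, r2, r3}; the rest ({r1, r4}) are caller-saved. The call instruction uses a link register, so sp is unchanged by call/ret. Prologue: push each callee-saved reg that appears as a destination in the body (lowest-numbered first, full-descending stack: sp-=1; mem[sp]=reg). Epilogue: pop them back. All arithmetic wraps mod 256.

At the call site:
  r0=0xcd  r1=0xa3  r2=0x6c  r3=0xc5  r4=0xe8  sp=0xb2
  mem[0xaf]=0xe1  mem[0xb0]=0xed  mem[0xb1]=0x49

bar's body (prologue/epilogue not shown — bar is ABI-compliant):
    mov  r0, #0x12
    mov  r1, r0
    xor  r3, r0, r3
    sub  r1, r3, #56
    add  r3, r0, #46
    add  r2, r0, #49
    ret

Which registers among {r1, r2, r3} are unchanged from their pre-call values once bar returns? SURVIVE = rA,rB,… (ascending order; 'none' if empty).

SURVIVE = r2,r3

prologue: push r0 → mem[0xb1]=0xcd, sp=0xb1
prologue: push r2 → mem[0xb0]=0x6c, sp=0xb0
prologue: push r3 → mem[0xaf]=0xc5, sp=0xaf
body[0] mov  r0, #0x12 → r0=0x12
body[1] mov  r1, r0 → r1=0x12
body[2] xor  r3, r0, r3 → r3=0xd7
body[3] sub  r1, r3, #56 → r1=0x9f
body[4] add  r3, r0, #46 → r3=0x40
body[5] add  r2, r0, #49 → r2=0x43
epilogue: pop r3=0xc5, sp=0xb0
epilogue: pop r2=0x6c, sp=0xb1
epilogue: pop r0=0xcd, sp=0xb2
r1: caller-saved, written=True
r2: callee-saved, written=True
r3: callee-saved, written=True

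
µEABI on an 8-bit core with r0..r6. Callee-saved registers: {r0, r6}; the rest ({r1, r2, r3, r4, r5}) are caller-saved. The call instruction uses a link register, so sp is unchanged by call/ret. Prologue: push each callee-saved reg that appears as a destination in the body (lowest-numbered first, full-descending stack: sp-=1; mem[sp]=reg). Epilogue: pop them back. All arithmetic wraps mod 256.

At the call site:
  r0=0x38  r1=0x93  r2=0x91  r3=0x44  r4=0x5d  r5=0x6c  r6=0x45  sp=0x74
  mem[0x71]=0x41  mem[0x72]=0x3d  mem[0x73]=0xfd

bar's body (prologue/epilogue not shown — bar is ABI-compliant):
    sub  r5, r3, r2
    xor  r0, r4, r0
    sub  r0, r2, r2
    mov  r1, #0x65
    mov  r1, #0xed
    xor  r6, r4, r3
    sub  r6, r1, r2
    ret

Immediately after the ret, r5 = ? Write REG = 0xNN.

REG = 0xb3

prologue: push r0 → mem[0x73]=0x38, sp=0x73
prologue: push r6 → mem[0x72]=0x45, sp=0x72
body[0] sub  r5, r3, r2 → r5=0xb3
body[1] xor  r0, r4, r0 → r0=0x65
body[2] sub  r0, r2, r2 → r0=0x00
body[3] mov  r1, #0x65 → r1=0x65
body[4] mov  r1, #0xed → r1=0xed
body[5] xor  r6, r4, r3 → r6=0x19
body[6] sub  r6, r1, r2 → r6=0x5c
epilogue: pop r6=0x45, sp=0x73
epilogue: pop r0=0x38, sp=0x74
r5 is caller-saved → body value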